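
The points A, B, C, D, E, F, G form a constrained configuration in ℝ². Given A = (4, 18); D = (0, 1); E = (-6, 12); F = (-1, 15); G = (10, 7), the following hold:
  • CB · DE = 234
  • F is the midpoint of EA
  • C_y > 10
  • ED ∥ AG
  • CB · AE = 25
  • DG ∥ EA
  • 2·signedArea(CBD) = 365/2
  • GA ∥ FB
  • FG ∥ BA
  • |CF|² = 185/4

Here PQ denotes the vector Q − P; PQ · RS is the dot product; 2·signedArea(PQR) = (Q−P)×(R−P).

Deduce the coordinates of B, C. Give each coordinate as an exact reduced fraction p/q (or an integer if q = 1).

1. B_x = -7  [FG ∥ BA ∩ GA ∥ FB]
2. B_y = 26  [FG ∥ BA ∩ GA ∥ FB]
   → B = (-7, 26)
3. C_x = 9/2  [CB · AE = 25 ∩ CB · DE = 234]
4. C_y = 11  [CB · AE = 25 ∩ CB · DE = 234]
   → C = (9/2, 11)

B = (-7, 26)
C = (9/2, 11)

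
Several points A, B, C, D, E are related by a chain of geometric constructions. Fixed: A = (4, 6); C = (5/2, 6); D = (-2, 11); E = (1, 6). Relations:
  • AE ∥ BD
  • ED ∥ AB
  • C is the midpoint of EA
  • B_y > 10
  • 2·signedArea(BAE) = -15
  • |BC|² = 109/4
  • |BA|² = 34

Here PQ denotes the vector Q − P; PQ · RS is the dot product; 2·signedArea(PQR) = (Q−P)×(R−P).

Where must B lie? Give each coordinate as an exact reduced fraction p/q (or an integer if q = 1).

B = (1, 11)

1. B_x = 1  [AE ∥ BD ∩ ED ∥ AB]
2. B_y = 11  [AE ∥ BD ∩ ED ∥ AB]
   → B = (1, 11)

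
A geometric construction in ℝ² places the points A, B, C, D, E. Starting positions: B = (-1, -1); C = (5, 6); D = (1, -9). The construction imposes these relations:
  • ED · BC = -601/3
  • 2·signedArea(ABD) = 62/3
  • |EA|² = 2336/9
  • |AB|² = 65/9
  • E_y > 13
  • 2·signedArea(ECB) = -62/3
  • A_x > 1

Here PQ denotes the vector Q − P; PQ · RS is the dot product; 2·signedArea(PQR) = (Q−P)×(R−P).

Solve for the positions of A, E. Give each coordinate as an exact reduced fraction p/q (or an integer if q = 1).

1. E_x = 25/3  [2·signedArea(ECB) = -62/3 ∩ ED · BC = -601/3]
2. E_y = 40/3  [2·signedArea(ECB) = -62/3 ∩ ED · BC = -601/3]
   → E = (25/3, 40/3)
3. A_x = 5/3  [line 8·x + 2·y + -32/3 = 0 ∩ |EA|² = 2336/9]
4. A_y = -4/3  [line 8·x + 2·y + -32/3 = 0 ∩ |EA|² = 2336/9]
   → A = (5/3, -4/3)

A = (5/3, -4/3)
E = (25/3, 40/3)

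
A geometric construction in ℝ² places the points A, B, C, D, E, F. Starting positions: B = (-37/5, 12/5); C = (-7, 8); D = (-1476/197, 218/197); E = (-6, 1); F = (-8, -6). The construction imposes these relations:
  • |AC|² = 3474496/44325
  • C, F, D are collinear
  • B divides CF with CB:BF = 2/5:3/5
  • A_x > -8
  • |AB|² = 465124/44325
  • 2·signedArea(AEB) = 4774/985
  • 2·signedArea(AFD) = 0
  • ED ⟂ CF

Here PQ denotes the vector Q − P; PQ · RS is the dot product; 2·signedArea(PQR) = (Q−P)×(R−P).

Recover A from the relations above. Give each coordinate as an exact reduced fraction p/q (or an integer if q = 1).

A = (-22549/2955, -2456/2955)

1. A_x = -22549/2955  [2·signedArea(AFD) = 0 ∩ 2·signedArea(AEB) = 4774/985]
2. A_y = -2456/2955  [2·signedArea(AFD) = 0 ∩ 2·signedArea(AEB) = 4774/985]
   → A = (-22549/2955, -2456/2955)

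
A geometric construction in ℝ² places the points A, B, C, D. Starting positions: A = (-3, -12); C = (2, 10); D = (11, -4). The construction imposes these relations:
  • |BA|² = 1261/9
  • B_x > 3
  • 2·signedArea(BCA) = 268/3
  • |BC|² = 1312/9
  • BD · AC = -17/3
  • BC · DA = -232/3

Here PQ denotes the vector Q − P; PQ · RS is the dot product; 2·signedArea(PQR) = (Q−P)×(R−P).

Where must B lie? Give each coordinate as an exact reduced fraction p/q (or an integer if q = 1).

B = (10/3, -2)

1. B_x = 10/3  [2·signedArea(BCA) = 268/3 ∩ BC · DA = -232/3]
2. B_y = -2  [2·signedArea(BCA) = 268/3 ∩ BC · DA = -232/3]
   → B = (10/3, -2)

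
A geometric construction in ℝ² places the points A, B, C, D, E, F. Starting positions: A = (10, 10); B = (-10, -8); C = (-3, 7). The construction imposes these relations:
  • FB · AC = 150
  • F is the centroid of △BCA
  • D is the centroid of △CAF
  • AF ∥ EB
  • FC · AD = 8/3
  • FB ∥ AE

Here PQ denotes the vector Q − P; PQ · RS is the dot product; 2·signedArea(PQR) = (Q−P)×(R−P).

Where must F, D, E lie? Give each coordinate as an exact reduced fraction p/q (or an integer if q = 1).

1. F_x = -1  [F is the centroid of △BCA]
2. F_y = 3  [F is the centroid of △BCA]
   → F = (-1, 3)
3. D_x = 2  [D is the centroid of △CAF]
4. D_y = 20/3  [D is the centroid of △CAF]
   → D = (2, 20/3)
5. E_x = 1  [AF ∥ EB ∩ FB ∥ AE]
6. E_y = -1  [AF ∥ EB ∩ FB ∥ AE]
   → E = (1, -1)

D = (2, 20/3)
E = (1, -1)
F = (-1, 3)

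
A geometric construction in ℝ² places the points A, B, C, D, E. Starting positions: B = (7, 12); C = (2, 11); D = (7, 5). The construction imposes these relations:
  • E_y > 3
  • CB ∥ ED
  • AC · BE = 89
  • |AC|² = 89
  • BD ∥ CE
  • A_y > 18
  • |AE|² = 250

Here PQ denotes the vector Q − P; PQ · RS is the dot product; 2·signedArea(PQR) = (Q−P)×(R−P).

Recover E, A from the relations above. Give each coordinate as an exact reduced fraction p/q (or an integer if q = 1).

1. E_x = 2  [CB ∥ ED ∩ BD ∥ CE]
2. E_y = 4  [CB ∥ ED ∩ BD ∥ CE]
   → E = (2, 4)
3. A_x = 7  [line 5·x + 8·y + -187 = 0 ∩ |AC|² = 89]
4. A_y = 19  [line 5·x + 8·y + -187 = 0 ∩ |AC|² = 89]
   → A = (7, 19)

A = (7, 19)
E = (2, 4)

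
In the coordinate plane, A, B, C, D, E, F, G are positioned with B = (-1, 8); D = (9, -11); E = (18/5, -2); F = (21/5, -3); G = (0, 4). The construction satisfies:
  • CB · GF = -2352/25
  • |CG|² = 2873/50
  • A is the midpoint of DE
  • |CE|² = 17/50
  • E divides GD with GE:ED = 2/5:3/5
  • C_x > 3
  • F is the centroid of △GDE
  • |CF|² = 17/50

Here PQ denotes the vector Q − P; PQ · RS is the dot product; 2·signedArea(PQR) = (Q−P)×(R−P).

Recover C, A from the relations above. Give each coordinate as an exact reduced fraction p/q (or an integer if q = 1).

A = (63/10, -13/2)
C = (39/10, -5/2)

1. C_x = 39/10  [line -21/5·x + 7·y + 847/25 = 0 ∩ |CF|² = 17/50]
2. C_y = -5/2  [line -21/5·x + 7·y + 847/25 = 0 ∩ |CF|² = 17/50]
   → C = (39/10, -5/2)
3. A_x = 63/10  [A is the midpoint of DE]
4. A_y = -13/2  [A is the midpoint of DE]
   → A = (63/10, -13/2)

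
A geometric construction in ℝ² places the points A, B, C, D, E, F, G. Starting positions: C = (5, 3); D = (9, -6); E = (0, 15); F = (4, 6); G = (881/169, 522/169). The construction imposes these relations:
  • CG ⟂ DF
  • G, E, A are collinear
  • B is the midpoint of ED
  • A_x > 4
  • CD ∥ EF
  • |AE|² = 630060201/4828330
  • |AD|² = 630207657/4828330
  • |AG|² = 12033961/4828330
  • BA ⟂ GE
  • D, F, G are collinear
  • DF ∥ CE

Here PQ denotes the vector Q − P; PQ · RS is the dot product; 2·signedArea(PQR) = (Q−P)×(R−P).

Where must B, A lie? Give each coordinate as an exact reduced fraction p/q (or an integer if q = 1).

A = (22113981/4828330, 21896637/4828330)
B = (9/2, 9/2)

1. B_x = 9/2  [B is the midpoint of ED]
2. B_y = 9/2  [B is the midpoint of ED]
   → B = (9/2, 9/2)
3. A_x = 22113981/4828330  [G, E, A are collinear ∩ BA ⟂ GE]
4. A_y = 21896637/4828330  [G, E, A are collinear ∩ BA ⟂ GE]
   → A = (22113981/4828330, 21896637/4828330)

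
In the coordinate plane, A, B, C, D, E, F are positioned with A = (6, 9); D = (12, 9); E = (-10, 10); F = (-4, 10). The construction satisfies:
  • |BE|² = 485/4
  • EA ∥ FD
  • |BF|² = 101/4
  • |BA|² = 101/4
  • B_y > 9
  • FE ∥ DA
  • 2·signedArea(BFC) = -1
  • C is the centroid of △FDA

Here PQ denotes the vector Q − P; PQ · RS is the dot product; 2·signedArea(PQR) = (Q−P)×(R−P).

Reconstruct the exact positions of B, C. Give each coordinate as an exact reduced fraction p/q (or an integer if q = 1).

B = (1, 19/2)
C = (14/3, 28/3)

1. C_x = 14/3  [C is the centroid of △FDA]
2. C_y = 28/3  [C is the centroid of △FDA]
   → C = (14/3, 28/3)
3. B_x = 1  [line 2/3·x + 26/3·y + -83 = 0 ∩ |BA|² = 101/4]
4. B_y = 19/2  [line 2/3·x + 26/3·y + -83 = 0 ∩ |BA|² = 101/4]
   → B = (1, 19/2)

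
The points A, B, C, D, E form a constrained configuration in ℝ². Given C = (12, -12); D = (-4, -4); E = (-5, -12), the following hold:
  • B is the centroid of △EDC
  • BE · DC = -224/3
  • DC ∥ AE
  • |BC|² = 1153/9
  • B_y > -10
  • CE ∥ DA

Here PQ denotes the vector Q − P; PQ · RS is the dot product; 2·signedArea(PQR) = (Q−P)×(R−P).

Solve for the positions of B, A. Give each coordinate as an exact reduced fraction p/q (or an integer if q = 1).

1. B_x = 1  [B is the centroid of △EDC]
2. B_y = -28/3  [B is the centroid of △EDC]
   → B = (1, -28/3)
3. A_x = -21  [DC ∥ AE ∩ CE ∥ DA]
4. A_y = -4  [DC ∥ AE ∩ CE ∥ DA]
   → A = (-21, -4)

A = (-21, -4)
B = (1, -28/3)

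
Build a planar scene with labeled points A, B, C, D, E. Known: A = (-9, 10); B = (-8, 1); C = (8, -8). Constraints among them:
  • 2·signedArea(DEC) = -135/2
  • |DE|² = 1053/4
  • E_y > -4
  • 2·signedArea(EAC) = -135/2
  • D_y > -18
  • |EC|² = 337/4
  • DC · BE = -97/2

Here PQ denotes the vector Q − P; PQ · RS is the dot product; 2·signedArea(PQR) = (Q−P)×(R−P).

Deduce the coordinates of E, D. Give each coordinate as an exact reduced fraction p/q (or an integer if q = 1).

1. E_x = 0  [line 18·x + 17·y + 119/2 = 0 ∩ |EC|² = 337/4]
2. E_y = -7/2  [line 18·x + 17·y + 119/2 = 0 ∩ |EC|² = 337/4]
   → E = (0, -7/2)
3. D_x = 9  [DC · BE = -97/2 ∩ 2·signedArea(DEC) = -135/2]
4. D_y = -17  [DC · BE = -97/2 ∩ 2·signedArea(DEC) = -135/2]
   → D = (9, -17)

D = (9, -17)
E = (0, -7/2)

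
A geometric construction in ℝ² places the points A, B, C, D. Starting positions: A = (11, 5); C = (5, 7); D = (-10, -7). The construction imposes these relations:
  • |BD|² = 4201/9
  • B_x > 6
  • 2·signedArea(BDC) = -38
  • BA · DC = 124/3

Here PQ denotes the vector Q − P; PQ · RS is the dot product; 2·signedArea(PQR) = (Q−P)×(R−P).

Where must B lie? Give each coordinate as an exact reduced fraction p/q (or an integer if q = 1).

1. B_x = 7  [BA · DC = 124/3 ∩ 2·signedArea(BDC) = -38]
2. B_y = 19/3  [BA · DC = 124/3 ∩ 2·signedArea(BDC) = -38]
   → B = (7, 19/3)

B = (7, 19/3)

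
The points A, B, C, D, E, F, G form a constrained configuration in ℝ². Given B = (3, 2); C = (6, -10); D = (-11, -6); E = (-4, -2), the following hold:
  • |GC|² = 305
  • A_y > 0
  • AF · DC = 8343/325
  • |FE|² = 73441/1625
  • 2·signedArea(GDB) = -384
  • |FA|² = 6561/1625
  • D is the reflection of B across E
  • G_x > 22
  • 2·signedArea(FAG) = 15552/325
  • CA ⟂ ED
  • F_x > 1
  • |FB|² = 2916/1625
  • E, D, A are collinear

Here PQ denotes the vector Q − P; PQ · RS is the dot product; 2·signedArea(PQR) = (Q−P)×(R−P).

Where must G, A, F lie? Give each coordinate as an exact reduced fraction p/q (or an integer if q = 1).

A = (6/65, 22/65)
F = (597/325, 434/325)
G = (23, -14)

1. G_x = 23  [line -8·x + 14·y + 380 = 0 ∩ |GC|² = 305]
2. G_y = -14  [line -8·x + 14·y + 380 = 0 ∩ |GC|² = 305]
   → G = (23, -14)
3. A_x = 6/65  [E, D, A are collinear ∩ CA ⟂ ED]
4. A_y = 22/65  [E, D, A are collinear ∩ CA ⟂ ED]
   → A = (6/65, 22/65)
5. F_x = 597/325  [2·signedArea(FAG) = 15552/325 ∩ AF · DC = 8343/325]
6. F_y = 434/325  [2·signedArea(FAG) = 15552/325 ∩ AF · DC = 8343/325]
   → F = (597/325, 434/325)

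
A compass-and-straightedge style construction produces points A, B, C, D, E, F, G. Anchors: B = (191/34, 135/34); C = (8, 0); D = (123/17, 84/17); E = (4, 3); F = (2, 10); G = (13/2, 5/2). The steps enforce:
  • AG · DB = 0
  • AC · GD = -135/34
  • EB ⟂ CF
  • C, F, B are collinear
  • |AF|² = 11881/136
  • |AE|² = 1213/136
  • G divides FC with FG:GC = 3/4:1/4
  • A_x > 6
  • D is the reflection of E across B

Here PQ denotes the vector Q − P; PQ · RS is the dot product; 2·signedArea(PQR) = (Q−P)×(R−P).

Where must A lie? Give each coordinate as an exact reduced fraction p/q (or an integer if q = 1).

1. A_x = 463/68  [AG · DB = 0 ∩ AC · GD = -135/34]
2. A_y = 135/68  [AG · DB = 0 ∩ AC · GD = -135/34]
   → A = (463/68, 135/68)

A = (463/68, 135/68)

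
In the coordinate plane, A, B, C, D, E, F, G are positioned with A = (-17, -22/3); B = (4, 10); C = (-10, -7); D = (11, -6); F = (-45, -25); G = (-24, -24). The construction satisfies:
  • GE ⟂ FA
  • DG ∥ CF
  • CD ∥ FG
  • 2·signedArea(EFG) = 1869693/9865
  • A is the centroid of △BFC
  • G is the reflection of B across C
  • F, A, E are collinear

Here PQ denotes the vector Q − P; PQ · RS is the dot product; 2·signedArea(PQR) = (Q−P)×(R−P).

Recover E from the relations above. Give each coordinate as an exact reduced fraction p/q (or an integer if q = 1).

1. E_x = -291297/9865  [F, A, E are collinear ∩ GE ⟂ FA]
2. E_y = -150324/9865  [F, A, E are collinear ∩ GE ⟂ FA]
   → E = (-291297/9865, -150324/9865)

E = (-291297/9865, -150324/9865)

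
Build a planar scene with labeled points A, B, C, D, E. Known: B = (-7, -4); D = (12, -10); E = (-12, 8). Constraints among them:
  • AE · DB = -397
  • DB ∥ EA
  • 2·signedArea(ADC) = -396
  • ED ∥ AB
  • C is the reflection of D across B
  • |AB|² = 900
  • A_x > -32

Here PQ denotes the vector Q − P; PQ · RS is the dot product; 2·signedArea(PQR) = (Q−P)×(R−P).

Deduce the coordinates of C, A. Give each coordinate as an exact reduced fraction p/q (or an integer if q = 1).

1. C_x = -26  [C is the reflection of D across B]
2. C_y = 2  [C is the reflection of D across B]
   → C = (-26, 2)
3. A_x = -31  [ED ∥ AB ∩ DB ∥ EA]
4. A_y = 14  [ED ∥ AB ∩ DB ∥ EA]
   → A = (-31, 14)

A = (-31, 14)
C = (-26, 2)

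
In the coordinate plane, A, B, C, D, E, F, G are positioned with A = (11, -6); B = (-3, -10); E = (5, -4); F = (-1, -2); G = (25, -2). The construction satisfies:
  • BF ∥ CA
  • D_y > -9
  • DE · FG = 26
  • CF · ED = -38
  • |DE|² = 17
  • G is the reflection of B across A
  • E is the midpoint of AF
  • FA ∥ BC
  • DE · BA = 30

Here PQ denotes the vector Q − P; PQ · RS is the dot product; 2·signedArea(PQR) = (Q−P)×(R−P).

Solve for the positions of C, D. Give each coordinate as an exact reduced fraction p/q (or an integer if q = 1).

C = (9, -14)
D = (4, -8)

1. C_x = 9  [BF ∥ CA ∩ FA ∥ BC]
2. C_y = -14  [BF ∥ CA ∩ FA ∥ BC]
   → C = (9, -14)
3. D_x = 4  [DE · FG = 26 ∩ DE · BA = 30]
4. D_y = -8  [DE · FG = 26 ∩ DE · BA = 30]
   → D = (4, -8)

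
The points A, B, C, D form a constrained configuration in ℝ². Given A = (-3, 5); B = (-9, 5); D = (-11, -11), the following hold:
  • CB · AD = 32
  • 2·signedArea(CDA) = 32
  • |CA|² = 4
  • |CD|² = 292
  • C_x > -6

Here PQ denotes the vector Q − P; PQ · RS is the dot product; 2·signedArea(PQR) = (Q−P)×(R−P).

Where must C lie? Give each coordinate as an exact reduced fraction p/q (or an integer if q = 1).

1. C_x = -5  [CB · AD = 32 ∩ 2·signedArea(CDA) = 32]
2. C_y = 5  [CB · AD = 32 ∩ 2·signedArea(CDA) = 32]
   → C = (-5, 5)

C = (-5, 5)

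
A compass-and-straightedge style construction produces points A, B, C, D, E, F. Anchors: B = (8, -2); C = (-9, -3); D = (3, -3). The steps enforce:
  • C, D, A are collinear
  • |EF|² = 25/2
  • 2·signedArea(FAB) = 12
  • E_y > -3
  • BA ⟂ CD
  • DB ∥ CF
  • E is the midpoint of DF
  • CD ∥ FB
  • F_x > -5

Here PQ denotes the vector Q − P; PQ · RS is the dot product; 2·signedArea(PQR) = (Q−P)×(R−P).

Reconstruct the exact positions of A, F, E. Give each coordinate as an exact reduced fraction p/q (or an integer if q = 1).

1. A_x = 8  [C, D, A are collinear ∩ BA ⟂ CD]
2. A_y = -3  [C, D, A are collinear ∩ BA ⟂ CD]
   → A = (8, -3)
3. F_x = -4  [CD ∥ FB ∩ DB ∥ CF]
4. F_y = -2  [CD ∥ FB ∩ DB ∥ CF]
   → F = (-4, -2)
5. E_x = -1/2  [E is the midpoint of DF]
6. E_y = -5/2  [E is the midpoint of DF]
   → E = (-1/2, -5/2)

A = (8, -3)
E = (-1/2, -5/2)
F = (-4, -2)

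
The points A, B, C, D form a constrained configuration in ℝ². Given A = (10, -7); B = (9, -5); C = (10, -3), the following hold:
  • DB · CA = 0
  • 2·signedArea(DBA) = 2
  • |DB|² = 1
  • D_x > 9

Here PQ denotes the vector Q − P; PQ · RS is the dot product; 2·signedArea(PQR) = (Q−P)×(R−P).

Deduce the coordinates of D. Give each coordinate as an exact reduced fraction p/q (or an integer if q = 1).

1. D_x = 10  [DB · CA = 0 ∩ 2·signedArea(DBA) = 2]
2. D_y = -5  [DB · CA = 0 ∩ 2·signedArea(DBA) = 2]
   → D = (10, -5)

D = (10, -5)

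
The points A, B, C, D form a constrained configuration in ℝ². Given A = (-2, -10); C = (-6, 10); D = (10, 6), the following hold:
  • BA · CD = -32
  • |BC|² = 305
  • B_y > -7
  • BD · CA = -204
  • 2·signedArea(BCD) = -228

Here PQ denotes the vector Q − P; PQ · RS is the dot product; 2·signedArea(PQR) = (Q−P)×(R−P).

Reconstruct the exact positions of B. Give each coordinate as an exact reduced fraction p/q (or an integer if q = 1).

1. B_x = 1  [BD · CA = -204 ∩ BA · CD = -32]
2. B_y = -6  [BD · CA = -204 ∩ BA · CD = -32]
   → B = (1, -6)

B = (1, -6)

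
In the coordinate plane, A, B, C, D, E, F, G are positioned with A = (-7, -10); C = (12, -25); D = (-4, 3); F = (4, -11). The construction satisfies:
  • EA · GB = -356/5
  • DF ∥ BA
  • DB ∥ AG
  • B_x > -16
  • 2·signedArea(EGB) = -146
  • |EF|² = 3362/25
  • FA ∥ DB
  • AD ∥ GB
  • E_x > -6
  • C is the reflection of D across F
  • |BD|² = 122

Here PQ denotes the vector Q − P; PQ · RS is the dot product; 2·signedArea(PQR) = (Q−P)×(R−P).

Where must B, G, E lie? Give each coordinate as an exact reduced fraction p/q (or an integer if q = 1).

B = (-15, 4)
E = (-29/5, -24/5)
G = (-18, -9)

1. B_x = -15  [DF ∥ BA ∩ FA ∥ DB]
2. B_y = 4  [DF ∥ BA ∩ FA ∥ DB]
   → B = (-15, 4)
3. G_x = -18  [AD ∥ GB ∩ DB ∥ AG]
4. G_y = -9  [AD ∥ GB ∩ DB ∥ AG]
   → G = (-18, -9)
5. E_x = -29/5  [2·signedArea(EGB) = -146 ∩ EA · GB = -356/5]
6. E_y = -24/5  [2·signedArea(EGB) = -146 ∩ EA · GB = -356/5]
   → E = (-29/5, -24/5)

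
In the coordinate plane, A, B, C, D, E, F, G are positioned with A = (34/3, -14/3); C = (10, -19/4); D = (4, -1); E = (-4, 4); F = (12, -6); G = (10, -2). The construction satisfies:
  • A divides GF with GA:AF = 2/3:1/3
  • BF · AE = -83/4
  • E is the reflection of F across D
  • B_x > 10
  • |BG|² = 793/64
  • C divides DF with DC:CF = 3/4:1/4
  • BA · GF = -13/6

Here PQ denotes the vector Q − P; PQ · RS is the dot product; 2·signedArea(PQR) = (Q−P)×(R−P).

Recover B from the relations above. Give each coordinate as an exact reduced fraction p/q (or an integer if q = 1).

1. B_x = 11  [BA · GF = -13/6 ∩ BF · AE = -83/4]
2. B_y = -43/8  [BA · GF = -13/6 ∩ BF · AE = -83/4]
   → B = (11, -43/8)

B = (11, -43/8)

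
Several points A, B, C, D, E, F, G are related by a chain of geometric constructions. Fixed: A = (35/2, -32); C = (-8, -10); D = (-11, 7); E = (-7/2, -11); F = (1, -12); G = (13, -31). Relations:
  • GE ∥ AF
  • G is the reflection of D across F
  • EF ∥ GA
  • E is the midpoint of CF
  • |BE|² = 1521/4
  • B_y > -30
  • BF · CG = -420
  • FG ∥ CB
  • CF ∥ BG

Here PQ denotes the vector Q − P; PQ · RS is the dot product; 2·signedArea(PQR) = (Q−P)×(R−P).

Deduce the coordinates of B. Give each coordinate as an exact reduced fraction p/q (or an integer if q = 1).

B = (4, -29)

1. B_x = 4  [CF ∥ BG ∩ FG ∥ CB]
2. B_y = -29  [CF ∥ BG ∩ FG ∥ CB]
   → B = (4, -29)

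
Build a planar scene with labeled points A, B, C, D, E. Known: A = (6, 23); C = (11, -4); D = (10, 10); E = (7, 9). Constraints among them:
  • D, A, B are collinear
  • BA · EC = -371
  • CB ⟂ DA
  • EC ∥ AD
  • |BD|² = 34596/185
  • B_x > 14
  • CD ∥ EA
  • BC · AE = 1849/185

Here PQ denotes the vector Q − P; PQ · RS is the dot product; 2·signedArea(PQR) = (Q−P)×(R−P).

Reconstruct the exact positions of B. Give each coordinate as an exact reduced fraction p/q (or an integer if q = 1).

B = (2594/185, -568/185)

1. B_x = 2594/185  [D, A, B are collinear ∩ CB ⟂ DA]
2. B_y = -568/185  [D, A, B are collinear ∩ CB ⟂ DA]
   → B = (2594/185, -568/185)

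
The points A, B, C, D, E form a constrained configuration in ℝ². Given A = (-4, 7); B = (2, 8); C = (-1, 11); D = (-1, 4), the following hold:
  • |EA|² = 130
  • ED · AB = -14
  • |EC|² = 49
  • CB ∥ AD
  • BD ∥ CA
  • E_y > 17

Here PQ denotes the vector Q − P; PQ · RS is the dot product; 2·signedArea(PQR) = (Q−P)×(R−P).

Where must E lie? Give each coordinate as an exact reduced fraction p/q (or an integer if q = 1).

E = (-1, 18)

1. E_x = -1  [line -6·x + -1·y + 12 = 0 ∩ |EA|² = 130]
2. E_y = 18  [line -6·x + -1·y + 12 = 0 ∩ |EA|² = 130]
   → E = (-1, 18)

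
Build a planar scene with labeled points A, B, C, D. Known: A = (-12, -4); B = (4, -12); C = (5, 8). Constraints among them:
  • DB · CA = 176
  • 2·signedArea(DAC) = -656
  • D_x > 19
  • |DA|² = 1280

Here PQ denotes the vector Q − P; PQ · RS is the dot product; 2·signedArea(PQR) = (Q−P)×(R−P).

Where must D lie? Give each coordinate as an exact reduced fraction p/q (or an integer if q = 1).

D = (20, -20)

1. D_x = 20  [DB · CA = 176 ∩ 2·signedArea(DAC) = -656]
2. D_y = -20  [DB · CA = 176 ∩ 2·signedArea(DAC) = -656]
   → D = (20, -20)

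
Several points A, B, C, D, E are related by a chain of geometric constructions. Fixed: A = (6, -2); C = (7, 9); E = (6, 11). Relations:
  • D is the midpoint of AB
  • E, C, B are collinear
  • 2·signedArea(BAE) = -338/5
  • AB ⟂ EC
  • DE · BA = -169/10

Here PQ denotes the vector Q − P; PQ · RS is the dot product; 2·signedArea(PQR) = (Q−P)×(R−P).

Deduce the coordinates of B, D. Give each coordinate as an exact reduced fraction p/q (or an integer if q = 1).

1. B_x = 56/5  [E, C, B are collinear ∩ AB ⟂ EC]
2. B_y = 3/5  [E, C, B are collinear ∩ AB ⟂ EC]
   → B = (56/5, 3/5)
3. D_x = 43/5  [D is the midpoint of AB]
4. D_y = -7/10  [D is the midpoint of AB]
   → D = (43/5, -7/10)

B = (56/5, 3/5)
D = (43/5, -7/10)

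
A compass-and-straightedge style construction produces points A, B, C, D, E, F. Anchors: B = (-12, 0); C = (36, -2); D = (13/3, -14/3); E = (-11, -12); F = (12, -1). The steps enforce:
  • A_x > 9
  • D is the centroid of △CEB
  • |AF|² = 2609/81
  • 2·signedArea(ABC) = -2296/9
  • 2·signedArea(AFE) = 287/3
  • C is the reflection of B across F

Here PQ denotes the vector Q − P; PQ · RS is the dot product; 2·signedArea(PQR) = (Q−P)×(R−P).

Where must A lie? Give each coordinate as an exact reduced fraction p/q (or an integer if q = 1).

1. A_x = 88/9  [2·signedArea(AFE) = 287/3 ∩ 2·signedArea(ABC) = -2296/9]
2. A_y = -56/9  [2·signedArea(AFE) = 287/3 ∩ 2·signedArea(ABC) = -2296/9]
   → A = (88/9, -56/9)

A = (88/9, -56/9)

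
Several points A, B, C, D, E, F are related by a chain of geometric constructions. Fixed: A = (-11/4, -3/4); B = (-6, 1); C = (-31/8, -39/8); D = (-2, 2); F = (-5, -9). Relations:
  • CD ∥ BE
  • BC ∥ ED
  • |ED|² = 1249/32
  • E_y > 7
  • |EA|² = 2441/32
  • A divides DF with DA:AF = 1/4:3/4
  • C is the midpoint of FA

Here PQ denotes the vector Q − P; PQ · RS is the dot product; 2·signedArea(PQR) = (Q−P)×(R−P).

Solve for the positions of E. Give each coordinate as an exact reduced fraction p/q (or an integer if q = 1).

1. E_x = -33/8  [BC ∥ ED ∩ CD ∥ BE]
2. E_y = 63/8  [BC ∥ ED ∩ CD ∥ BE]
   → E = (-33/8, 63/8)

E = (-33/8, 63/8)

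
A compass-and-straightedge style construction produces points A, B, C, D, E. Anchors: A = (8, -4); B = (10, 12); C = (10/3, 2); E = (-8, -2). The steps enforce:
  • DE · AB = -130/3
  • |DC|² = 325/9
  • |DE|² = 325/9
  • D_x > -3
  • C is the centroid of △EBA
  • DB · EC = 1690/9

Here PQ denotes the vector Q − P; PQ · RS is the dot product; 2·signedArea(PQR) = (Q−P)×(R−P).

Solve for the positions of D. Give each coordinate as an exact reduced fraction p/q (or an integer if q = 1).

D = (-7/3, 0)

1. D_x = -7/3  [DB · EC = 1690/9 ∩ DE · AB = -130/3]
2. D_y = 0  [DB · EC = 1690/9 ∩ DE · AB = -130/3]
   → D = (-7/3, 0)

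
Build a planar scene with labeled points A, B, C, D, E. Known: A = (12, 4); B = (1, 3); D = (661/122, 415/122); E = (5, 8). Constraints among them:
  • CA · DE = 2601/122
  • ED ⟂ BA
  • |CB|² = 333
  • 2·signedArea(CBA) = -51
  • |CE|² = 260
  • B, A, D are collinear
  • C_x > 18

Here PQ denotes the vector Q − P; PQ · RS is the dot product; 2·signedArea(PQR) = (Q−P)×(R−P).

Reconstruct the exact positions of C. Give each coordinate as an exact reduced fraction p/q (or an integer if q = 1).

1. C_x = 19  [line 51/122·x + -561/122·y + -969/122 = 0 ∩ |CB|² = 333]
2. C_y = 0  [line 51/122·x + -561/122·y + -969/122 = 0 ∩ |CB|² = 333]
   → C = (19, 0)

C = (19, 0)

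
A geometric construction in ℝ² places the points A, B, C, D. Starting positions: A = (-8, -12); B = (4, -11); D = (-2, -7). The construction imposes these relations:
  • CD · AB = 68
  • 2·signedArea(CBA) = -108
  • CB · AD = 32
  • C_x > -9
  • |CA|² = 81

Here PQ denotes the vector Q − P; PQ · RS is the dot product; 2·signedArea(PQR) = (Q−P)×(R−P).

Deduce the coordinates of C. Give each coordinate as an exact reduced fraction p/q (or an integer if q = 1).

1. C_x = -8  [CD · AB = 68 ∩ 2·signedArea(CBA) = -108]
2. C_y = -3  [CD · AB = 68 ∩ 2·signedArea(CBA) = -108]
   → C = (-8, -3)

C = (-8, -3)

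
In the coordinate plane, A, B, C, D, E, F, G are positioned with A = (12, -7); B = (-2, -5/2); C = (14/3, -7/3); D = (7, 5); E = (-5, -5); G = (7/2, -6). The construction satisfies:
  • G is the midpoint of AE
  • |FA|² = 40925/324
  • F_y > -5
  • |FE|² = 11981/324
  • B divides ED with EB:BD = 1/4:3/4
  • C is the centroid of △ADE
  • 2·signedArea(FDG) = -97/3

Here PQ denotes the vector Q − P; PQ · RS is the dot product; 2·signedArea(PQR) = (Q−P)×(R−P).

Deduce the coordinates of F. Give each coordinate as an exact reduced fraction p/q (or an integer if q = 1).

1. F_x = 19/18  [line 11·x + -7/2·y + -163/6 = 0 ∩ |FE|² = 11981/324]
2. F_y = -40/9  [line 11·x + -7/2·y + -163/6 = 0 ∩ |FE|² = 11981/324]
   → F = (19/18, -40/9)

F = (19/18, -40/9)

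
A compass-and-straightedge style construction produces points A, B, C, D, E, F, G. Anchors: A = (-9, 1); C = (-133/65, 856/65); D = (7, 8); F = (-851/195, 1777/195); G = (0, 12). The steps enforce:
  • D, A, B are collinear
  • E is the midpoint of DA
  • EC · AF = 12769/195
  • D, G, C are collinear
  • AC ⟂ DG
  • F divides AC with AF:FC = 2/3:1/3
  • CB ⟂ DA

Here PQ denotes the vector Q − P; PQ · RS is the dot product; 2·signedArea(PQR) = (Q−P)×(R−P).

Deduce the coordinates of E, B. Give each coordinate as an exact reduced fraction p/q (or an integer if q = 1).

1. E_x = -1  [E is the midpoint of DA]
2. E_y = 9/2  [E is the midpoint of DA]
   → E = (-1, 9/2)
3. B_x = 25879/19825  [D, A, B are collinear ∩ CB ⟂ DA]
4. B_y = 109208/19825  [D, A, B are collinear ∩ CB ⟂ DA]
   → B = (25879/19825, 109208/19825)

B = (25879/19825, 109208/19825)
E = (-1, 9/2)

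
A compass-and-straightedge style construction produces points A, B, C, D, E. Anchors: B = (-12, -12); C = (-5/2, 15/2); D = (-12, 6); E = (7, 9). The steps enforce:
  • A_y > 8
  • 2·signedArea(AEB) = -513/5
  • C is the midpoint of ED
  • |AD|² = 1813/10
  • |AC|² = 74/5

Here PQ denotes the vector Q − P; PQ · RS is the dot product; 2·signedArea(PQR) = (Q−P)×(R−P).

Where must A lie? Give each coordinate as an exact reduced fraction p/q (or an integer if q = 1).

1. A_x = 13/10  [line 21·x + -19·y + 633/5 = 0 ∩ |AD|² = 1813/10]
2. A_y = 81/10  [line 21·x + -19·y + 633/5 = 0 ∩ |AD|² = 1813/10]
   → A = (13/10, 81/10)

A = (13/10, 81/10)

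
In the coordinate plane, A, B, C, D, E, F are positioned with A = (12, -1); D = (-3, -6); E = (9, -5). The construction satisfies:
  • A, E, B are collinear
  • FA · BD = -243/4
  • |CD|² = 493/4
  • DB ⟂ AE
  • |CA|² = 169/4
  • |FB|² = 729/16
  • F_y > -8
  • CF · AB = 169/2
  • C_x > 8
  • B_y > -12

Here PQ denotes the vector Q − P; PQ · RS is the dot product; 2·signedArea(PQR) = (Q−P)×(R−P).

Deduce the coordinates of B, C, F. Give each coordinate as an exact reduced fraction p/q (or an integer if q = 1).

1. B_x = 21/5  [A, E, B are collinear ∩ DB ⟂ AE]
2. B_y = -57/5  [A, E, B are collinear ∩ DB ⟂ AE]
   → B = (21/5, -57/5)
3. F_x = -6/5  [line 36/5·x + -27/5·y + -621/20 = 0 ∩ |FB|² = 729/16]
4. F_y = -147/20  [line 36/5·x + -27/5·y + -621/20 = 0 ∩ |FB|² = 729/16]
   → F = (-6/5, -147/20)
5. C_x = 81/10  [line 39/5·x + 52/5·y + 13/10 = 0 ∩ |CD|² = 493/4]
6. C_y = -31/5  [line 39/5·x + 52/5·y + 13/10 = 0 ∩ |CD|² = 493/4]
   → C = (81/10, -31/5)

B = (21/5, -57/5)
C = (81/10, -31/5)
F = (-6/5, -147/20)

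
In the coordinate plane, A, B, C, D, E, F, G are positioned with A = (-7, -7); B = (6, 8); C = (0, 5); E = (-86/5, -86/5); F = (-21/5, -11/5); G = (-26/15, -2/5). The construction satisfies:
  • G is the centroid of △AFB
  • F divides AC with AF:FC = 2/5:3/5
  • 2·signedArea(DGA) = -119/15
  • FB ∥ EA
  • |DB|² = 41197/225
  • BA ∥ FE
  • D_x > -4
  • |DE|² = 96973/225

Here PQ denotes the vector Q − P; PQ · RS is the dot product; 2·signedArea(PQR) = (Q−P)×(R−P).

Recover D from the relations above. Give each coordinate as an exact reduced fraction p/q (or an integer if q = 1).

D = (-56/15, -7/5)

1. D_x = -56/15  [line 33/5·x + -79/15·y + 259/15 = 0 ∩ |DE|² = 96973/225]
2. D_y = -7/5  [line 33/5·x + -79/15·y + 259/15 = 0 ∩ |DE|² = 96973/225]
   → D = (-56/15, -7/5)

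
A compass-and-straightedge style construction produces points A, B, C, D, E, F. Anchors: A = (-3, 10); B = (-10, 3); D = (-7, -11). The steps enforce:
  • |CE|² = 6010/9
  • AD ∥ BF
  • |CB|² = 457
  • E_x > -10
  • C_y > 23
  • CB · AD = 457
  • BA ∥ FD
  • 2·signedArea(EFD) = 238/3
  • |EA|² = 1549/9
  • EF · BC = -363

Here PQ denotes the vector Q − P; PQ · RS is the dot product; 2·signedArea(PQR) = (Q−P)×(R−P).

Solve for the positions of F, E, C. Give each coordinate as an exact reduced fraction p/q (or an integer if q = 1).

1. F_x = -14  [BA ∥ FD ∩ AD ∥ BF]
2. F_y = -18  [BA ∥ FD ∩ AD ∥ BF]
   → F = (-14, -18)
3. C_x = -6  [line 4·x + 21·y + -480 = 0 ∩ |CB|² = 457]
4. C_y = 24  [line 4·x + 21·y + -480 = 0 ∩ |CB|² = 457]
   → C = (-6, 24)
5. E_x = -9  [2·signedArea(EFD) = 238/3 ∩ EF · BC = -363]
6. E_y = -5/3  [2·signedArea(EFD) = 238/3 ∩ EF · BC = -363]
   → E = (-9, -5/3)

C = (-6, 24)
E = (-9, -5/3)
F = (-14, -18)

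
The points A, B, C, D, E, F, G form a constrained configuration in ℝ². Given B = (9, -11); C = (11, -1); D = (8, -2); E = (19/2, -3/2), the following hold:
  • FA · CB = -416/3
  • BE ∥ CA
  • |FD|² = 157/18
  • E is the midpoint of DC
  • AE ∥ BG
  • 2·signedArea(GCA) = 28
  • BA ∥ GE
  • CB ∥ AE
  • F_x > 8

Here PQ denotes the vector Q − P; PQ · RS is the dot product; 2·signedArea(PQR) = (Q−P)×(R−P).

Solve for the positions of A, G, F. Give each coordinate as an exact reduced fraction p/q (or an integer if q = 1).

A = (23/2, 17/2)
F = (53/6, -29/6)
G = (7, -21)

1. A_x = 23/2  [CB ∥ AE ∩ BE ∥ CA]
2. A_y = 17/2  [CB ∥ AE ∩ BE ∥ CA]
   → A = (23/2, 17/2)
3. G_x = 7  [BA ∥ GE ∩ AE ∥ BG]
4. G_y = -21  [BA ∥ GE ∩ AE ∥ BG]
   → G = (7, -21)
5. F_x = 53/6  [line 2·x + 10·y + 92/3 = 0 ∩ |FD|² = 157/18]
6. F_y = -29/6  [line 2·x + 10·y + 92/3 = 0 ∩ |FD|² = 157/18]
   → F = (53/6, -29/6)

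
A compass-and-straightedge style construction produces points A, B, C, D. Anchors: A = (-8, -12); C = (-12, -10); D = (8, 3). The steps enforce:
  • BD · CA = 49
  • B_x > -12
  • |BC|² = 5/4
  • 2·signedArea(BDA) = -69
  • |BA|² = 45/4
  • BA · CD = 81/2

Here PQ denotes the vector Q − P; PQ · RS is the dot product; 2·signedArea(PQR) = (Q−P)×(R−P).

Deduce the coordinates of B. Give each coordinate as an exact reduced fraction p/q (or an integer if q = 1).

B = (-11, -21/2)

1. B_x = -11  [BD · CA = 49 ∩ BA · CD = 81/2]
2. B_y = -21/2  [BD · CA = 49 ∩ BA · CD = 81/2]
   → B = (-11, -21/2)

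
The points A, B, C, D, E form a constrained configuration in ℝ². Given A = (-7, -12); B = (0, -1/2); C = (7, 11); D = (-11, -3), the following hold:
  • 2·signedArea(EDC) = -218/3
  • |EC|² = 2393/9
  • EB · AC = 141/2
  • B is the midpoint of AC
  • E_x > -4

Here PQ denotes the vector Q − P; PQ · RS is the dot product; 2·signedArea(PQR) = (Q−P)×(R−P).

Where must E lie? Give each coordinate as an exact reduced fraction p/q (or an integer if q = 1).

1. E_x = -11/3  [EB · AC = 141/2 ∩ 2·signedArea(EDC) = -218/3]
2. E_y = -4/3  [EB · AC = 141/2 ∩ 2·signedArea(EDC) = -218/3]
   → E = (-11/3, -4/3)

E = (-11/3, -4/3)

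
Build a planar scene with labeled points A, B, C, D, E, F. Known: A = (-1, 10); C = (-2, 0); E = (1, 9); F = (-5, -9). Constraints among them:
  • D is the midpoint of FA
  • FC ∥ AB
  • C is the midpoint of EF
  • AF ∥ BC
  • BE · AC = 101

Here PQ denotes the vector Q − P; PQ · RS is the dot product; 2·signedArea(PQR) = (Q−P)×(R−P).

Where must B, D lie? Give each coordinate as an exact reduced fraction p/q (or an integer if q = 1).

1. B_x = 2  [AF ∥ BC ∩ FC ∥ AB]
2. B_y = 19  [AF ∥ BC ∩ FC ∥ AB]
   → B = (2, 19)
3. D_x = -3  [D is the midpoint of FA]
4. D_y = 1/2  [D is the midpoint of FA]
   → D = (-3, 1/2)

B = (2, 19)
D = (-3, 1/2)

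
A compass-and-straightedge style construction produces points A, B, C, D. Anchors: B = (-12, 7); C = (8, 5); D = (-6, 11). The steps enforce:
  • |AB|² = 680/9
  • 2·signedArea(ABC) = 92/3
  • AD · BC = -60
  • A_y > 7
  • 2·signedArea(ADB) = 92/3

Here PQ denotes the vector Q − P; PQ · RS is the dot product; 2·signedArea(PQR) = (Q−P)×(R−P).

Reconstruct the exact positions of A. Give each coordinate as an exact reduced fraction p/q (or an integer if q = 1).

1. A_x = -10/3  [2·signedArea(ABC) = 92/3 ∩ 2·signedArea(ADB) = 92/3]
2. A_y = 23/3  [2·signedArea(ABC) = 92/3 ∩ 2·signedArea(ADB) = 92/3]
   → A = (-10/3, 23/3)

A = (-10/3, 23/3)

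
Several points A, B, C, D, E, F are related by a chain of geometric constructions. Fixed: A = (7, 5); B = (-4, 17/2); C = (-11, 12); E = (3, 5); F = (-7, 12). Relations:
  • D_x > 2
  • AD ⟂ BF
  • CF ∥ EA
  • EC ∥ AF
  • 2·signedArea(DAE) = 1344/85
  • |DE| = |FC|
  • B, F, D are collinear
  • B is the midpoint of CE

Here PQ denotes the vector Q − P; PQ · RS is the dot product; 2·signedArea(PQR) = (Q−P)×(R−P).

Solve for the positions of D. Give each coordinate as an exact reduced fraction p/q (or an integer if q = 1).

D = (203/85, 89/85)

1. D_x = 203/85  [B, F, D are collinear ∩ AD ⟂ BF]
2. D_y = 89/85  [B, F, D are collinear ∩ AD ⟂ BF]
   → D = (203/85, 89/85)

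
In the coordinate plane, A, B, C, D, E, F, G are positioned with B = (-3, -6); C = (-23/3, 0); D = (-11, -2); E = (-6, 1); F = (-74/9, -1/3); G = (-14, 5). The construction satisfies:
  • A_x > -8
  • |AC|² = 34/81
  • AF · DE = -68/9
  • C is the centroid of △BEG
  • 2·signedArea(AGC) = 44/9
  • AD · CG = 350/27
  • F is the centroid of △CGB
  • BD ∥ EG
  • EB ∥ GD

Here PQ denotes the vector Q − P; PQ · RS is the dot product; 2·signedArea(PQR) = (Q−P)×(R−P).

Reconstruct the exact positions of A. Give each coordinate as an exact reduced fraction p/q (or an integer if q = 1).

A = (-64/9, 1/3)

1. A_x = -64/9  [AD · CG = 350/27 ∩ AF · DE = -68/9]
2. A_y = 1/3  [AD · CG = 350/27 ∩ AF · DE = -68/9]
   → A = (-64/9, 1/3)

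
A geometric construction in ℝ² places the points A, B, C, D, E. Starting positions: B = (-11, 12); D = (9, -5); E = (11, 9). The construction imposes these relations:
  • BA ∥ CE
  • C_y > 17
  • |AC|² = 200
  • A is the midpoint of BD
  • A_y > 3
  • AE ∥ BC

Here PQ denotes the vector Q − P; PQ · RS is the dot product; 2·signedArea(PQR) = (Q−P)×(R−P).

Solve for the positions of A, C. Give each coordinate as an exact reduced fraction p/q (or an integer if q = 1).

A = (-1, 7/2)
C = (1, 35/2)

1. A_x = -1  [A is the midpoint of BD]
2. A_y = 7/2  [A is the midpoint of BD]
   → A = (-1, 7/2)
3. C_x = 1  [BA ∥ CE ∩ AE ∥ BC]
4. C_y = 35/2  [BA ∥ CE ∩ AE ∥ BC]
   → C = (1, 35/2)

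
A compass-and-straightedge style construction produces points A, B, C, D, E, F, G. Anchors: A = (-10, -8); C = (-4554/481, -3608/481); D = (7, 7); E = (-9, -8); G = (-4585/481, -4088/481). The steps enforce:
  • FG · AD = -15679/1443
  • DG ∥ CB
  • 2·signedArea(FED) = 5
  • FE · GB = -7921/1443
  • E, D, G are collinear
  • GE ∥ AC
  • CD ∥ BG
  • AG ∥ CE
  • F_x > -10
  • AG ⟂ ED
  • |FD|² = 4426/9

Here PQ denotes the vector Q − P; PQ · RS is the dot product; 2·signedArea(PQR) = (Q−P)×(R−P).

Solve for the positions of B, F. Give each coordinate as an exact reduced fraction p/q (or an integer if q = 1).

1. B_x = -26  [CD ∥ BG ∩ DG ∥ CB]
2. B_y = -23  [CD ∥ BG ∩ DG ∥ CB]
   → B = (-26, -23)
3. F_x = -28/3  [FG · AD = -15679/1443 ∩ FE · GB = -7921/1443]
4. F_y = -8  [FG · AD = -15679/1443 ∩ FE · GB = -7921/1443]
   → F = (-28/3, -8)

B = (-26, -23)
F = (-28/3, -8)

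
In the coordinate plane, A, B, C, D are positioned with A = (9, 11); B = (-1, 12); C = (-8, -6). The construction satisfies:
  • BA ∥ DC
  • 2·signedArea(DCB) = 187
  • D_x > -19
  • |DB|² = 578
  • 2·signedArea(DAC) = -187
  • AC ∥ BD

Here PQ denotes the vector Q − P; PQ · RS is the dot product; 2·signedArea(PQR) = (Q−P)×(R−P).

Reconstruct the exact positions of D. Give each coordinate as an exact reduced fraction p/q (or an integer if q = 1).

D = (-18, -5)

1. D_x = -18  [BA ∥ DC ∩ AC ∥ BD]
2. D_y = -5  [BA ∥ DC ∩ AC ∥ BD]
   → D = (-18, -5)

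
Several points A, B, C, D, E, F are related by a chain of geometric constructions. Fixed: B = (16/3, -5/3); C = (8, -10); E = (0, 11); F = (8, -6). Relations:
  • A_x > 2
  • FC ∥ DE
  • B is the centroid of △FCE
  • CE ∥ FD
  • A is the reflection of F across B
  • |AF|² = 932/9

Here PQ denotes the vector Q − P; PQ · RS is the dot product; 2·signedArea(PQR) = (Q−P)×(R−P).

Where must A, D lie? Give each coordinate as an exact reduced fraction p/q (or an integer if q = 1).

A = (8/3, 8/3)
D = (0, 15)

1. A_x = 8/3  [A is the reflection of F across B]
2. A_y = 8/3  [A is the reflection of F across B]
   → A = (8/3, 8/3)
3. D_x = 0  [FC ∥ DE ∩ CE ∥ FD]
4. D_y = 15  [FC ∥ DE ∩ CE ∥ FD]
   → D = (0, 15)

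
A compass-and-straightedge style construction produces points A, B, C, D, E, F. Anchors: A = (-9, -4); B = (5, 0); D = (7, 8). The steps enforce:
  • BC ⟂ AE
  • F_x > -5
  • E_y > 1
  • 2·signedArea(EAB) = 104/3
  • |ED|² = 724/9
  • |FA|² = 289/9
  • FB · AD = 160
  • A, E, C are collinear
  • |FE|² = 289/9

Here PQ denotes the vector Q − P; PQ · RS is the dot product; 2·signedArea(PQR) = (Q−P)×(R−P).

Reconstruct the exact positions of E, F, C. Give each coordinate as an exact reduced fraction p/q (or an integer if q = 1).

C = (1029/289, 780/289)
E = (1, 4/3)
F = (-4, -4/3)

1. F_x = -4  [line -16·x + -12·y + -80 = 0 ∩ |FA|² = 289/9]
2. F_y = -4/3  [line -16·x + -12·y + -80 = 0 ∩ |FA|² = 289/9]
   → F = (-4, -4/3)
3. E_x = 1  [line -4·x + 14·y + -44/3 = 0 ∩ |FE|² = 289/9]
4. E_y = 4/3  [line -4·x + 14·y + -44/3 = 0 ∩ |FE|² = 289/9]
   → E = (1, 4/3)
5. C_x = 1029/289  [A, E, C are collinear ∩ BC ⟂ AE]
6. C_y = 780/289  [A, E, C are collinear ∩ BC ⟂ AE]
   → C = (1029/289, 780/289)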